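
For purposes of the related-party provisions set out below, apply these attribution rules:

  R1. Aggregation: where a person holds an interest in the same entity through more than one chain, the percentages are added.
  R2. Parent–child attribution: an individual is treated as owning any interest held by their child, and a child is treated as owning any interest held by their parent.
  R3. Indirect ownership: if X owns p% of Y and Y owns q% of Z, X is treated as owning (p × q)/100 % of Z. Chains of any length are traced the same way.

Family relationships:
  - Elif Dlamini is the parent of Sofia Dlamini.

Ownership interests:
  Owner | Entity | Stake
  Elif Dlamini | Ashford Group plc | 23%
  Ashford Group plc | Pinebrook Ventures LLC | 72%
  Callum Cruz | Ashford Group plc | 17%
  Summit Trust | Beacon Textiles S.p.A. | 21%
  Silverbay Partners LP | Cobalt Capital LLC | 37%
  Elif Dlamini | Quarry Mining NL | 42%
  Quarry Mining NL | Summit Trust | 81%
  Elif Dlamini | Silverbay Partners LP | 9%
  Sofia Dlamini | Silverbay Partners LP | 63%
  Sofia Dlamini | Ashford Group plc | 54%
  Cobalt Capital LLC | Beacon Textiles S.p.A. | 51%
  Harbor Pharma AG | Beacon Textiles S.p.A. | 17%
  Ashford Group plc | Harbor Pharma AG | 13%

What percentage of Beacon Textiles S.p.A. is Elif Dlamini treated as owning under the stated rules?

By parent–child attribution (R2), Elif Dlamini is treated as also owning Sofia Dlamini's interest in Ashford Group plc, giving 23% + 54% = 77%.
By parent–child attribution (R2), Elif Dlamini is treated as also owning Sofia Dlamini's interest in Silverbay Partners LP, giving 9% + 63% = 72%.
Chain via Quarry Mining NL → Summit Trust (R3): 42% × 81% × 21% = 7.1442% of Beacon Textiles S.p.A.
Chain via Ashford Group plc → Harbor Pharma AG (R3): 77% × 13% × 17% = 1.7017% of Beacon Textiles S.p.A.
Chain via Silverbay Partners LP → Cobalt Capital LLC (R3): 72% × 37% × 51% = 13.5864% of Beacon Textiles S.p.A.
Aggregating (R1): 7.1442% + 1.7017% + 13.5864% = 22.4323%.

22.4323%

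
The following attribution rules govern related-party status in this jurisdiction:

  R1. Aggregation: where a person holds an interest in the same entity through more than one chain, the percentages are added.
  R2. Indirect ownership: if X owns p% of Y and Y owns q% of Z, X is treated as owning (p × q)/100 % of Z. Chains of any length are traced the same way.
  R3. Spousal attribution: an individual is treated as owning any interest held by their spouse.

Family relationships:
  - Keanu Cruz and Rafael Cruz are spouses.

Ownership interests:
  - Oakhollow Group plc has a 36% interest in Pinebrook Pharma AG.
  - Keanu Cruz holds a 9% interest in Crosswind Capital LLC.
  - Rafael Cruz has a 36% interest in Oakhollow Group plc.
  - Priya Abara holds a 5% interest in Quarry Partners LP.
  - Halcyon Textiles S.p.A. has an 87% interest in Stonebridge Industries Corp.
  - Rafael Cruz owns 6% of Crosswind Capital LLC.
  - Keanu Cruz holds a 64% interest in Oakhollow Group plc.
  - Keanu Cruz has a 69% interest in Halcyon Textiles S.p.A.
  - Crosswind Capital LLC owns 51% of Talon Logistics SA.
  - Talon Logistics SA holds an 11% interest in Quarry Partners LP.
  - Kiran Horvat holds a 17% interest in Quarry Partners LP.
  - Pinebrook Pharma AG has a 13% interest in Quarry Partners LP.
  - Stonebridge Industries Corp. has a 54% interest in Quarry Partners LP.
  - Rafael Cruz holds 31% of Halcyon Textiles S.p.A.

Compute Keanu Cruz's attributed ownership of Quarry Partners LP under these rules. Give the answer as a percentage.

52.5015%

By spousal attribution (R3), Keanu Cruz is treated as also owning Rafael Cruz's interest in Crosswind Capital LLC, giving 9% + 6% = 15%.
By spousal attribution (R3), Keanu Cruz is treated as also owning Rafael Cruz's interest in Oakhollow Group plc, giving 64% + 36% = 100%.
By spousal attribution (R3), Keanu Cruz is treated as also owning Rafael Cruz's interest in Halcyon Textiles S.p.A, giving 69% + 31% = 100%.
Chain via Crosswind Capital LLC → Talon Logistics SA (R2): 15% × 51% × 11% = 0.8415% of Quarry Partners LP.
Chain via Oakhollow Group plc → Pinebrook Pharma AG (R2): 100% × 36% × 13% = 4.68% of Quarry Partners LP.
Chain via Halcyon Textiles S.p.A. → Stonebridge Industries Corp. (R2): 100% × 87% × 54% = 46.98% of Quarry Partners LP.
Aggregating (R1): 0.8415% + 4.68% + 46.98% = 52.5015%.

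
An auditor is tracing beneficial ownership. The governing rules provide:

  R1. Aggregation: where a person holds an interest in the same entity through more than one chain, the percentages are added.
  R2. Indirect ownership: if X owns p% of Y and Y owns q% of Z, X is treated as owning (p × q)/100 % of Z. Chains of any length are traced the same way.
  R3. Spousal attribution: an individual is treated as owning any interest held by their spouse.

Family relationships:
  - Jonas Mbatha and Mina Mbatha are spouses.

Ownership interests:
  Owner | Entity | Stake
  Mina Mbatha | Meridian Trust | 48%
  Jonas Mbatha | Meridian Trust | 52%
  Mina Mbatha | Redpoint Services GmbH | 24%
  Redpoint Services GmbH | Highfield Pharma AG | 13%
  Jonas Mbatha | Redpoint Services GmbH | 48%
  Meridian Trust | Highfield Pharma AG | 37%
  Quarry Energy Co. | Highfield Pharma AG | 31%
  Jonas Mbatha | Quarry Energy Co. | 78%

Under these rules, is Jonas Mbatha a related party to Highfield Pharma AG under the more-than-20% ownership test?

Yes

By spousal attribution (R3), Jonas Mbatha is treated as also owning Mina Mbatha's interest in Redpoint Services GmbH, giving 48% + 24% = 72%.
By spousal attribution (R3), Jonas Mbatha is treated as also owning Mina Mbatha's interest in Meridian Trust, giving 52% + 48% = 100%.
Chain via Redpoint Services GmbH (R2): 72% × 13% = 9.36% of Highfield Pharma AG.
Chain via Meridian Trust (R2): 100% × 37% = 37% of Highfield Pharma AG.
Chain via Quarry Energy Co. (R2): 78% × 31% = 24.18% of Highfield Pharma AG.
Aggregating (R1): 9.36% + 37% + 24.18% = 70.54%.
70.54% exceeds the 20% threshold, so Jonas is a related party to Highfield Pharma AG.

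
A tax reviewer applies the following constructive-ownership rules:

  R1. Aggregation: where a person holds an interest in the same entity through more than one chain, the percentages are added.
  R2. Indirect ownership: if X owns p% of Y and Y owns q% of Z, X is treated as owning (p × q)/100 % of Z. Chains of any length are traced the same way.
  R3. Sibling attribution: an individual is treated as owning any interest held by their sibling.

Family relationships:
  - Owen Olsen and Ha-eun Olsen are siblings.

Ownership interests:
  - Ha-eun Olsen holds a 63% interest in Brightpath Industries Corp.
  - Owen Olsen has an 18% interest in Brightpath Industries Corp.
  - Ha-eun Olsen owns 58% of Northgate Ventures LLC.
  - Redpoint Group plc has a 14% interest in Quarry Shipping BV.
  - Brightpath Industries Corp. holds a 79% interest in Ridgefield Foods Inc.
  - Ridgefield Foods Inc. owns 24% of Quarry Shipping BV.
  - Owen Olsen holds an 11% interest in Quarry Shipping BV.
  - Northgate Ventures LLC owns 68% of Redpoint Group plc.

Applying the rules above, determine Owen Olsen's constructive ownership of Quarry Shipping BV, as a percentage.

31.8792%

By sibling attribution (R3), Owen Olsen is treated as also owning Ha-eun Olsen's interest in Brightpath Industries Corp, giving 18% + 63% = 81%.
By sibling attribution (R3), Owen Olsen is treated as owning Ha-eun Olsen's 58% interest in Northgate Ventures LLC.
Chain via Brightpath Industries Corp. → Ridgefield Foods Inc. (R2): 81% × 79% × 24% = 15.3576% of Quarry Shipping BV.
Direct interest in Quarry Shipping BV: 11%.
Chain via Northgate Ventures LLC → Redpoint Group plc (R2): 58% × 68% × 14% = 5.5216% of Quarry Shipping BV.
Aggregating (R1): 15.3576% + 11% + 5.5216% = 31.8792%.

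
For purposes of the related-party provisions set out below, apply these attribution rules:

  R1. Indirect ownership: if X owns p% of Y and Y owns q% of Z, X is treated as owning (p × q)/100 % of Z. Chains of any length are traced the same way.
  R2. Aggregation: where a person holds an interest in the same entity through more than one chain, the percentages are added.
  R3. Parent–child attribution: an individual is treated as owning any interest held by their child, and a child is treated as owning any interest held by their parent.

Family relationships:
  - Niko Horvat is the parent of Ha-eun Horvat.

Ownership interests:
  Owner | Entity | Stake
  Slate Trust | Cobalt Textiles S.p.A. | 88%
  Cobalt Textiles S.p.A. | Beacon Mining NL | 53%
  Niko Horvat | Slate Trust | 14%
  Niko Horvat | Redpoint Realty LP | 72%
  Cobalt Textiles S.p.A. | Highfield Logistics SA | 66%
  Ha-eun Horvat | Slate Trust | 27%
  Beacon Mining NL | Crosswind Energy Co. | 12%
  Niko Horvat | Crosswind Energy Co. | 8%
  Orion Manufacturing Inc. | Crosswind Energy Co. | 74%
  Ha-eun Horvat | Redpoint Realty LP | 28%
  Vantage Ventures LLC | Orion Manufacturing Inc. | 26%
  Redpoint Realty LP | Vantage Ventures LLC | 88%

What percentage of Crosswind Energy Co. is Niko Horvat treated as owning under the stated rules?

By parent–child attribution (R3), Niko Horvat is treated as also owning Ha-eun Horvat's interest in Slate Trust, giving 14% + 27% = 41%.
By parent–child attribution (R3), Niko Horvat is treated as also owning Ha-eun Horvat's interest in Redpoint Realty LP, giving 72% + 28% = 100%.
Chain via Slate Trust → Cobalt Textiles S.p.A. → Beacon Mining NL (R1): 41% × 88% × 53% × 12% = 2.294688% of Crosswind Energy Co.
Chain via Redpoint Realty LP → Vantage Ventures LLC → Orion Manufacturing Inc. (R1): 100% × 88% × 26% × 74% = 16.9312% of Crosswind Energy Co.
Direct interest in Crosswind Energy Co: 8%.
Aggregating (R2): 2.294688% + 16.9312% + 8% = 27.225888%.

27.225888%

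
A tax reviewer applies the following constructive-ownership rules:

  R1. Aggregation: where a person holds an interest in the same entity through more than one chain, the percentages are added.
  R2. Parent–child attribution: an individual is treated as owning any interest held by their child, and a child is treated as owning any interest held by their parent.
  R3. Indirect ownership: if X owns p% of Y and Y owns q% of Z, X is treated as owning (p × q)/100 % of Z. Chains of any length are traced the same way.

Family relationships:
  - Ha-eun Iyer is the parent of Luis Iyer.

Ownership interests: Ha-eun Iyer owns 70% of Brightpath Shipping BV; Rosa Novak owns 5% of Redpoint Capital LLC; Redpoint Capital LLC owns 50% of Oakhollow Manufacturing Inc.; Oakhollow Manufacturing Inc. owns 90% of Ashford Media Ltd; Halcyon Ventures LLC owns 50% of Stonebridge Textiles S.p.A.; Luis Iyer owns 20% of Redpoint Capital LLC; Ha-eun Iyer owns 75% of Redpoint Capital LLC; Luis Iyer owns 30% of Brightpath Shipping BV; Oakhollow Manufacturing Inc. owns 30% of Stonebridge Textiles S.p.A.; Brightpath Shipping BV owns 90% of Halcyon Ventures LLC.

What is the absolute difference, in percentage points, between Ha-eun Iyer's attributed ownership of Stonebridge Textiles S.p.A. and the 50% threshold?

9.25

By parent–child attribution (R2), Ha-eun Iyer is treated as also owning Luis Iyer's interest in Redpoint Capital LLC, giving 75% + 20% = 95%.
By parent–child attribution (R2), Ha-eun Iyer is treated as also owning Luis Iyer's interest in Brightpath Shipping BV, giving 70% + 30% = 100%.
Chain via Redpoint Capital LLC → Oakhollow Manufacturing Inc. (R3): 95% × 50% × 30% = 14.25% of Stonebridge Textiles S.p.A.
Chain via Brightpath Shipping BV → Halcyon Ventures LLC (R3): 100% × 90% × 50% = 45% of Stonebridge Textiles S.p.A.
Aggregating (R1): 14.25% + 45% = 59.25%.
59.25% exceeds the 50% threshold by 9.25 percentage points.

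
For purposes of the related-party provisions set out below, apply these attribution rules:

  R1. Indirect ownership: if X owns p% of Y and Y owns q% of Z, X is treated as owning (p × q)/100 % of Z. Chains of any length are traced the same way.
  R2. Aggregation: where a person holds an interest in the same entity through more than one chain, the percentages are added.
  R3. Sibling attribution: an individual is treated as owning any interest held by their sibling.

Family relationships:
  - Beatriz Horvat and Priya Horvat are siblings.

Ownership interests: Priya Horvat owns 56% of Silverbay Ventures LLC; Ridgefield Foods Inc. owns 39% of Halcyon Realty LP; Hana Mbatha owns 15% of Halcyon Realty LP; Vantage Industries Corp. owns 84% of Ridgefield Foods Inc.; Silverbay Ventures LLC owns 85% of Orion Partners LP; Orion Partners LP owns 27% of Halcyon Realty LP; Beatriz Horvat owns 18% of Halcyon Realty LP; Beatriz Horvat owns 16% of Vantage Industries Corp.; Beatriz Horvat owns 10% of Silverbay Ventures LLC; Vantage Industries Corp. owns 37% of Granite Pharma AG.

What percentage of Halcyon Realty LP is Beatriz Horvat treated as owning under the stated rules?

By sibling attribution (R3), Beatriz Horvat is treated as also owning Priya Horvat's interest in Silverbay Ventures LLC, giving 10% + 56% = 66%.
Chain via Silverbay Ventures LLC → Orion Partners LP (R1): 66% × 85% × 27% = 15.147% of Halcyon Realty LP.
Chain via Vantage Industries Corp. → Ridgefield Foods Inc. (R1): 16% × 84% × 39% = 5.2416% of Halcyon Realty LP.
Direct interest in Halcyon Realty LP: 18%.
Aggregating (R2): 15.147% + 5.2416% + 18% = 38.3886%.

38.3886%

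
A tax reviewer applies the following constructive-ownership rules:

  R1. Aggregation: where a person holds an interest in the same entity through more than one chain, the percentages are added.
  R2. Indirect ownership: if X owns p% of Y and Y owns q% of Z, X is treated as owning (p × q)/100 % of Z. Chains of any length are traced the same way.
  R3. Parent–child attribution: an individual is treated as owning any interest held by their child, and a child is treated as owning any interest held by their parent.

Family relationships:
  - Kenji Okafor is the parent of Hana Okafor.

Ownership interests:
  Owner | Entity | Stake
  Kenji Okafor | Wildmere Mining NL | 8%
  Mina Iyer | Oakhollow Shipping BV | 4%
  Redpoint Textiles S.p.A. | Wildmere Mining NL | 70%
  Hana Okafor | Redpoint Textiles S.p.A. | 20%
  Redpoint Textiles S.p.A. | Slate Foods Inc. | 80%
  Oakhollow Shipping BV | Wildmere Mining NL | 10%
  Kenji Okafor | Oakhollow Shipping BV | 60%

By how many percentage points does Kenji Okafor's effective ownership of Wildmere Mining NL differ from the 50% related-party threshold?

22

By parent–child attribution (R3), Kenji Okafor is treated as owning Hana Okafor's 20% interest in Redpoint Textiles S.p.A.
Chain via Oakhollow Shipping BV (R2): 60% × 10% = 6% of Wildmere Mining NL.
Direct interest in Wildmere Mining NL: 8%.
Chain via Redpoint Textiles S.p.A. (R2): 20% × 70% = 14% of Wildmere Mining NL.
Aggregating (R1): 6% + 8% + 14% = 28%.
28% falls short of the 50% threshold by 22 percentage points.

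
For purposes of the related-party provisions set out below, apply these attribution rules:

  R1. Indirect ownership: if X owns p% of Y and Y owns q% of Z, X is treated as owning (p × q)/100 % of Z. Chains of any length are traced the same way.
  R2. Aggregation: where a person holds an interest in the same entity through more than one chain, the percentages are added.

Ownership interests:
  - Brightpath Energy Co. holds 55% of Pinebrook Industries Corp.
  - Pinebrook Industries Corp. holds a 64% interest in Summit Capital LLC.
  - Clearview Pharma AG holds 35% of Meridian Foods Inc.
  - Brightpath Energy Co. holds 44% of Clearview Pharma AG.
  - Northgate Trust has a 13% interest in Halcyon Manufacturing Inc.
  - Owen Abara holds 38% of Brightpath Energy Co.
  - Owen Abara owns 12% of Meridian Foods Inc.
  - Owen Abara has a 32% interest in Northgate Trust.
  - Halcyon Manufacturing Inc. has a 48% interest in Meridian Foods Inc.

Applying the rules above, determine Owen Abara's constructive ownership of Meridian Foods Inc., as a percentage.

Chain via Northgate Trust → Halcyon Manufacturing Inc. (R1): 32% × 13% × 48% = 1.9968% of Meridian Foods Inc.
Chain via Brightpath Energy Co. → Clearview Pharma AG (R1): 38% × 44% × 35% = 5.852% of Meridian Foods Inc.
Direct interest in Meridian Foods Inc: 12%.
Aggregating (R2): 1.9968% + 5.852% + 12% = 19.8488%.

19.8488%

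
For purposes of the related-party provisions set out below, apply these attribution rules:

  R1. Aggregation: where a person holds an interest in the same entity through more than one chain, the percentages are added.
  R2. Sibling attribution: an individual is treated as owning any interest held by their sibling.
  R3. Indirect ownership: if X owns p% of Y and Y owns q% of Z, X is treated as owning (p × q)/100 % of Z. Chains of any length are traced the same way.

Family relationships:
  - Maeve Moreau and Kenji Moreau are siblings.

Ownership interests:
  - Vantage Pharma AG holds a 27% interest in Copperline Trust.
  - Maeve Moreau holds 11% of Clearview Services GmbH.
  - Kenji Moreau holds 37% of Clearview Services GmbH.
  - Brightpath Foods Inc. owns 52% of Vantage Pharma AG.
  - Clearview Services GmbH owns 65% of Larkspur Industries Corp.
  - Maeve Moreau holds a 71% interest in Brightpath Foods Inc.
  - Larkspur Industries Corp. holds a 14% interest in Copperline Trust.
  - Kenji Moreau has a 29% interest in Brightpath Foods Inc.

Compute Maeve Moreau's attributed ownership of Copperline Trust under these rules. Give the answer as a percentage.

18.408%

By sibling attribution (R2), Maeve Moreau is treated as also owning Kenji Moreau's interest in Brightpath Foods Inc, giving 71% + 29% = 100%.
By sibling attribution (R2), Maeve Moreau is treated as also owning Kenji Moreau's interest in Clearview Services GmbH, giving 11% + 37% = 48%.
Chain via Brightpath Foods Inc. → Vantage Pharma AG (R3): 100% × 52% × 27% = 14.04% of Copperline Trust.
Chain via Clearview Services GmbH → Larkspur Industries Corp. (R3): 48% × 65% × 14% = 4.368% of Copperline Trust.
Aggregating (R1): 14.04% + 4.368% = 18.408%.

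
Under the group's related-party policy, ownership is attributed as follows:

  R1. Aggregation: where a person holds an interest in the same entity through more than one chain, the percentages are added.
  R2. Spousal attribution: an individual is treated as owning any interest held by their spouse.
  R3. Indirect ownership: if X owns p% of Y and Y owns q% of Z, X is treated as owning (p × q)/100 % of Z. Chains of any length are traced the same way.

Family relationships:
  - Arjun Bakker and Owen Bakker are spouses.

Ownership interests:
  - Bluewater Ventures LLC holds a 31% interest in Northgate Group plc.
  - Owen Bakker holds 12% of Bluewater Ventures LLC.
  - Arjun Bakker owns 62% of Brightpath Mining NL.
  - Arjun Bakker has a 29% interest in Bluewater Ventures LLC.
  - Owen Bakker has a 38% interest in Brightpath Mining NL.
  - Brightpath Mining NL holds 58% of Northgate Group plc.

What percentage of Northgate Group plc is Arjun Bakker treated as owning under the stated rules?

70.71%

By spousal attribution (R2), Arjun Bakker is treated as also owning Owen Bakker's interest in Brightpath Mining NL, giving 62% + 38% = 100%.
By spousal attribution (R2), Arjun Bakker is treated as also owning Owen Bakker's interest in Bluewater Ventures LLC, giving 29% + 12% = 41%.
Chain via Brightpath Mining NL (R3): 100% × 58% = 58% of Northgate Group plc.
Chain via Bluewater Ventures LLC (R3): 41% × 31% = 12.71% of Northgate Group plc.
Aggregating (R1): 58% + 12.71% = 70.71%.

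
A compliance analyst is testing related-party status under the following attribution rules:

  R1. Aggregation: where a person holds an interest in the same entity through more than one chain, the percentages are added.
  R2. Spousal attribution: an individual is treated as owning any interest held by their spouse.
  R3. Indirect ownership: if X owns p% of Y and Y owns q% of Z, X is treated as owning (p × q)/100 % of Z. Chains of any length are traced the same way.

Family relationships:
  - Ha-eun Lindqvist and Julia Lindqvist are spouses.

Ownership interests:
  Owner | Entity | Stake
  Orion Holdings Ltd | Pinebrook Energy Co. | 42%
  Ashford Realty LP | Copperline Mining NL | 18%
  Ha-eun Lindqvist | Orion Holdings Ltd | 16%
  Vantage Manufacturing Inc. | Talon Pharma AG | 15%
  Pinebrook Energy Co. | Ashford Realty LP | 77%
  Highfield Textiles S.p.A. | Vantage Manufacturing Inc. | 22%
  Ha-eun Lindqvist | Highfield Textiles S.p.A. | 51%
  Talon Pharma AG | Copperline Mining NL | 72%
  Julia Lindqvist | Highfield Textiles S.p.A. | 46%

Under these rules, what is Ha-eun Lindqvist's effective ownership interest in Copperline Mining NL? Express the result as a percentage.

By spousal attribution (R2), Ha-eun Lindqvist is treated as also owning Julia Lindqvist's interest in Highfield Textiles S.p.A, giving 51% + 46% = 97%.
Chain via Orion Holdings Ltd → Pinebrook Energy Co. → Ashford Realty LP (R3): 16% × 42% × 77% × 18% = 0.931392% of Copperline Mining NL.
Chain via Highfield Textiles S.p.A. → Vantage Manufacturing Inc. → Talon Pharma AG (R3): 97% × 22% × 15% × 72% = 2.30472% of Copperline Mining NL.
Aggregating (R1): 0.931392% + 2.30472% = 3.236112%.

3.236112%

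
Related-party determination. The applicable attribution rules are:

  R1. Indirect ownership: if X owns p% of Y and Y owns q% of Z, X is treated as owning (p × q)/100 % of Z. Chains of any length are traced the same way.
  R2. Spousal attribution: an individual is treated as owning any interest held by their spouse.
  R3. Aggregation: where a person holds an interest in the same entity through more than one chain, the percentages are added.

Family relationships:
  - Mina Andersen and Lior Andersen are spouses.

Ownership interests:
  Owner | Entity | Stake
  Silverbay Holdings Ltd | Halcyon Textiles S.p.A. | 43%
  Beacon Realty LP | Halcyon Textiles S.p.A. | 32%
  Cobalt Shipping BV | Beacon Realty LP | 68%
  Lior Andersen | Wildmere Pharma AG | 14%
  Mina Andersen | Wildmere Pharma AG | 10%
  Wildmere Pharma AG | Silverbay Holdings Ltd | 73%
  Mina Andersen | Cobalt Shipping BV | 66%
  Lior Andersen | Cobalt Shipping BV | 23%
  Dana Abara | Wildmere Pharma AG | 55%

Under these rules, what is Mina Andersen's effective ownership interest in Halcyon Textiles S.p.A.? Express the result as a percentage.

By spousal attribution (R2), Mina Andersen is treated as also owning Lior Andersen's interest in Cobalt Shipping BV, giving 66% + 23% = 89%.
By spousal attribution (R2), Mina Andersen is treated as also owning Lior Andersen's interest in Wildmere Pharma AG, giving 10% + 14% = 24%.
Chain via Cobalt Shipping BV → Beacon Realty LP (R1): 89% × 68% × 32% = 19.3664% of Halcyon Textiles S.p.A.
Chain via Wildmere Pharma AG → Silverbay Holdings Ltd (R1): 24% × 73% × 43% = 7.5336% of Halcyon Textiles S.p.A.
Aggregating (R3): 19.3664% + 7.5336% = 26.9%.

26.9%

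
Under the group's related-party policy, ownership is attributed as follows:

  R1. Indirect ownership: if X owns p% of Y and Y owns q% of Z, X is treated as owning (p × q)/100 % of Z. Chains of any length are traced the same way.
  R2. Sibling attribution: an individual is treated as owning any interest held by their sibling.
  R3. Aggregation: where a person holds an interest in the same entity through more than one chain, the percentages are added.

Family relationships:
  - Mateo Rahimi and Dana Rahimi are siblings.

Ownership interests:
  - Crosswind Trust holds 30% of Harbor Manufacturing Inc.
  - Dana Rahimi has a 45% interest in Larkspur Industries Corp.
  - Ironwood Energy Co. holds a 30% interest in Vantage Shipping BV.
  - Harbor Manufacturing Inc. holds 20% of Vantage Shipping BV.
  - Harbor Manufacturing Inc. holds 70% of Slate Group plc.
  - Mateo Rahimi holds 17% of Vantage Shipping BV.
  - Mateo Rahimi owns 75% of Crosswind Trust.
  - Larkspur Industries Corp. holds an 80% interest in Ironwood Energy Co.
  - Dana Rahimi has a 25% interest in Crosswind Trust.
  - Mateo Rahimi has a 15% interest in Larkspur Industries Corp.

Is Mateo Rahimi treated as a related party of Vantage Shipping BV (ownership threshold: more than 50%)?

No

By sibling attribution (R2), Mateo Rahimi is treated as also owning Dana Rahimi's interest in Crosswind Trust, giving 75% + 25% = 100%.
By sibling attribution (R2), Mateo Rahimi is treated as also owning Dana Rahimi's interest in Larkspur Industries Corp, giving 15% + 45% = 60%.
Chain via Crosswind Trust → Harbor Manufacturing Inc. (R1): 100% × 30% × 20% = 6% of Vantage Shipping BV.
Chain via Larkspur Industries Corp. → Ironwood Energy Co. (R1): 60% × 80% × 30% = 14.4% of Vantage Shipping BV.
Direct interest in Vantage Shipping BV: 17%.
Aggregating (R3): 6% + 14.4% + 17% = 37.4%.
37.4% does not exceed the 50% threshold, so Mateo is not a related party to Vantage Shipping BV.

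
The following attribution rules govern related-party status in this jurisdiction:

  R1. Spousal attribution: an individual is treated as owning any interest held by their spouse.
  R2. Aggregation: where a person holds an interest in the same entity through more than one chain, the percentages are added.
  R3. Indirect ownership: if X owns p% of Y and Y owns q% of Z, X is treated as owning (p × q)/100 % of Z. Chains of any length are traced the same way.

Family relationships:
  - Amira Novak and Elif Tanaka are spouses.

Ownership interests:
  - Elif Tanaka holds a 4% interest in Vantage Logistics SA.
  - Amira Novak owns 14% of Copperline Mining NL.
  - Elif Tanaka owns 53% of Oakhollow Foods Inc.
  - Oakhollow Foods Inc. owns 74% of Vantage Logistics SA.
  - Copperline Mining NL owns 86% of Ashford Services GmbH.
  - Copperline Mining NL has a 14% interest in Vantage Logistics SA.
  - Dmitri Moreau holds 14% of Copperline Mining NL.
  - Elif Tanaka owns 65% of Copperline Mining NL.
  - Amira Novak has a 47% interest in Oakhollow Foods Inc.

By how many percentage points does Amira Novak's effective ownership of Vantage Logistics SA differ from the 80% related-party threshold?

9.06

By spousal attribution (R1), Amira Novak is treated as also owning Elif Tanaka's interest in Copperline Mining NL, giving 14% + 65% = 79%.
By spousal attribution (R1), Amira Novak is treated as also owning Elif Tanaka's interest in Oakhollow Foods Inc, giving 47% + 53% = 100%.
By spousal attribution (R1), Amira Novak is treated as owning Elif Tanaka's 4% interest in Vantage Logistics SA.
Chain via Copperline Mining NL (R3): 79% × 14% = 11.06% of Vantage Logistics SA.
Chain via Oakhollow Foods Inc. (R3): 100% × 74% = 74% of Vantage Logistics SA.
Direct interest in Vantage Logistics SA: 4%.
Aggregating (R2): 11.06% + 74% + 4% = 89.06%.
89.06% exceeds the 80% threshold by 9.06 percentage points.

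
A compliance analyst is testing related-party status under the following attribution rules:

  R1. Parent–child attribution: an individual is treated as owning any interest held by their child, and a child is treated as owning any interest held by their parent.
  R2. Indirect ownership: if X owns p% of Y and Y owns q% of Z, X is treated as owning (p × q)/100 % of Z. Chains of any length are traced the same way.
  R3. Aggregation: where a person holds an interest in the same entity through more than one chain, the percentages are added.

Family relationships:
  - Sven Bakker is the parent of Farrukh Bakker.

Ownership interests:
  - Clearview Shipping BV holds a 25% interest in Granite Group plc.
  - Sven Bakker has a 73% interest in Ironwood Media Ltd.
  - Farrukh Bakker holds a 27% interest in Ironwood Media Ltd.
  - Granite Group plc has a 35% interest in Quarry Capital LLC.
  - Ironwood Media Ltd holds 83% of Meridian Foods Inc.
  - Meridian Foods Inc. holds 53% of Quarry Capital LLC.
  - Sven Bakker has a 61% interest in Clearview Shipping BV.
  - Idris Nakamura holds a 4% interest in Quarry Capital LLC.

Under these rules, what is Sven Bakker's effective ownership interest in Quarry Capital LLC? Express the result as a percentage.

49.3275%

By parent–child attribution (R1), Sven Bakker is treated as also owning Farrukh Bakker's interest in Ironwood Media Ltd, giving 73% + 27% = 100%.
Chain via Clearview Shipping BV → Granite Group plc (R2): 61% × 25% × 35% = 5.3375% of Quarry Capital LLC.
Chain via Ironwood Media Ltd → Meridian Foods Inc. (R2): 100% × 83% × 53% = 43.99% of Quarry Capital LLC.
Aggregating (R3): 5.3375% + 43.99% = 49.3275%.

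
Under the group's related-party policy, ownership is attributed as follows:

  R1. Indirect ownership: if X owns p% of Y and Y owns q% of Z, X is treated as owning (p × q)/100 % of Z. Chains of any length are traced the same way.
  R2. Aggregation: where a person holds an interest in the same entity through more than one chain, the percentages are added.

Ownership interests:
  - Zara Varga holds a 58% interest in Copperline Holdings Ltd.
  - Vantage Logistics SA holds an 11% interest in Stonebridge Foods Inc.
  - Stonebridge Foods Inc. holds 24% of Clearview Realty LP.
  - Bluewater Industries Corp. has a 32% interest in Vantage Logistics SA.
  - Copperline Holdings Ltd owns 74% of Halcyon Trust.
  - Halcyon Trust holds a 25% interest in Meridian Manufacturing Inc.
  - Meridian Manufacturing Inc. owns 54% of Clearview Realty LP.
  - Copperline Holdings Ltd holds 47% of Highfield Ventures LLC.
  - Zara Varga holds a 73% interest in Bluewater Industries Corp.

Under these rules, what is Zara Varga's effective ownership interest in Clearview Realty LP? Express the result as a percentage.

6.410904%

Chain via Bluewater Industries Corp. → Vantage Logistics SA → Stonebridge Foods Inc. (R1): 73% × 32% × 11% × 24% = 0.616704% of Clearview Realty LP.
Chain via Copperline Holdings Ltd → Halcyon Trust → Meridian Manufacturing Inc. (R1): 58% × 74% × 25% × 54% = 5.7942% of Clearview Realty LP.
Aggregating (R2): 0.616704% + 5.7942% = 6.410904%.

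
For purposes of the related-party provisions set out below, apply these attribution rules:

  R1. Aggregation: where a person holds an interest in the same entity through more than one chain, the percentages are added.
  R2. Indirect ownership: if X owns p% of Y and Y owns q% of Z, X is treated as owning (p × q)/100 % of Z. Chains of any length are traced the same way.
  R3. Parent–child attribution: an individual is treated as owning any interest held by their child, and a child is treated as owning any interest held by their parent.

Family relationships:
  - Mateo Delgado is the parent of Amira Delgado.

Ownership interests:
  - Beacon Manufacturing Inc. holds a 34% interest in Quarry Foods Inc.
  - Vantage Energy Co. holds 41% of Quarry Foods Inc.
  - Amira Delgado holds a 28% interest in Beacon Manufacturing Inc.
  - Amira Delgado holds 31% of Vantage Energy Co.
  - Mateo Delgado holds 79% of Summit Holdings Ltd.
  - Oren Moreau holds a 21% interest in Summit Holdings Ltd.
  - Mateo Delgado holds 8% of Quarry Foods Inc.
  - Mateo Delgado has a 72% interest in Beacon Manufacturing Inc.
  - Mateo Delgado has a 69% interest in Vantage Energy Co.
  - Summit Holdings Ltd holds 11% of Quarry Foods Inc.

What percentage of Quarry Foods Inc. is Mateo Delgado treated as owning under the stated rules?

By parent–child attribution (R3), Mateo Delgado is treated as also owning Amira Delgado's interest in Beacon Manufacturing Inc, giving 72% + 28% = 100%.
By parent–child attribution (R3), Mateo Delgado is treated as also owning Amira Delgado's interest in Vantage Energy Co, giving 69% + 31% = 100%.
Chain via Beacon Manufacturing Inc. (R2): 100% × 34% = 34% of Quarry Foods Inc.
Chain via Summit Holdings Ltd (R2): 79% × 11% = 8.69% of Quarry Foods Inc.
Chain via Vantage Energy Co. (R2): 100% × 41% = 41% of Quarry Foods Inc.
Direct interest in Quarry Foods Inc: 8%.
Aggregating (R1): 34% + 8.69% + 41% + 8% = 91.69%.

91.69%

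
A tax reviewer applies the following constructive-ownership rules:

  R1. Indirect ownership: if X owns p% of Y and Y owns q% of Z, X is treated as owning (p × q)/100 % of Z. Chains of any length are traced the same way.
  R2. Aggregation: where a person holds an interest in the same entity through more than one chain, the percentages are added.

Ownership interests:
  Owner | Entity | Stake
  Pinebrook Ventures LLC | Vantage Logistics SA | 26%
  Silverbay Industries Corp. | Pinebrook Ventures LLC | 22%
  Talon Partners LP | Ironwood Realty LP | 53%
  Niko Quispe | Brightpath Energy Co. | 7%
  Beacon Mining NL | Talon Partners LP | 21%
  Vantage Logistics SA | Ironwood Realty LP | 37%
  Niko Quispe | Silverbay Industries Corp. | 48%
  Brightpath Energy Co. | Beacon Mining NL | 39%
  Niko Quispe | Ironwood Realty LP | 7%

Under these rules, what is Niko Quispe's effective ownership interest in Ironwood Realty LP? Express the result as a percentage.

8.319721%

Chain via Silverbay Industries Corp. → Pinebrook Ventures LLC → Vantage Logistics SA (R1): 48% × 22% × 26% × 37% = 1.015872% of Ironwood Realty LP.
Chain via Brightpath Energy Co. → Beacon Mining NL → Talon Partners LP (R1): 7% × 39% × 21% × 53% = 0.303849% of Ironwood Realty LP.
Direct interest in Ironwood Realty LP: 7%.
Aggregating (R2): 1.015872% + 0.303849% + 7% = 8.319721%.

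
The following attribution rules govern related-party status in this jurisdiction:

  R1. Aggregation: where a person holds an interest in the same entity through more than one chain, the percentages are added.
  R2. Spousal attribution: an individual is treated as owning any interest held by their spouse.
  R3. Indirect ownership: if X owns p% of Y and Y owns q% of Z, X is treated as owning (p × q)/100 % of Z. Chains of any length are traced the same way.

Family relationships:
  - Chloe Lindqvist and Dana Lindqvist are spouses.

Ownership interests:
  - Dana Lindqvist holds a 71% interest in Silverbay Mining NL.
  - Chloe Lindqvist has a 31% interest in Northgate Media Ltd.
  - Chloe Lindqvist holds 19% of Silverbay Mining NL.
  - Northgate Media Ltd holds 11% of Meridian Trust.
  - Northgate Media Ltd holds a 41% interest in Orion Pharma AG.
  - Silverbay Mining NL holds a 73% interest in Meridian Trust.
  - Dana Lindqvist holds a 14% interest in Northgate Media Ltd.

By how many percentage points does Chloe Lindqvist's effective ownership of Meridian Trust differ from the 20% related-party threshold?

50.65

By spousal attribution (R2), Chloe Lindqvist is treated as also owning Dana Lindqvist's interest in Silverbay Mining NL, giving 19% + 71% = 90%.
By spousal attribution (R2), Chloe Lindqvist is treated as also owning Dana Lindqvist's interest in Northgate Media Ltd, giving 31% + 14% = 45%.
Chain via Silverbay Mining NL (R3): 90% × 73% = 65.7% of Meridian Trust.
Chain via Northgate Media Ltd (R3): 45% × 11% = 4.95% of Meridian Trust.
Aggregating (R1): 65.7% + 4.95% = 70.65%.
70.65% exceeds the 20% threshold by 50.65 percentage points.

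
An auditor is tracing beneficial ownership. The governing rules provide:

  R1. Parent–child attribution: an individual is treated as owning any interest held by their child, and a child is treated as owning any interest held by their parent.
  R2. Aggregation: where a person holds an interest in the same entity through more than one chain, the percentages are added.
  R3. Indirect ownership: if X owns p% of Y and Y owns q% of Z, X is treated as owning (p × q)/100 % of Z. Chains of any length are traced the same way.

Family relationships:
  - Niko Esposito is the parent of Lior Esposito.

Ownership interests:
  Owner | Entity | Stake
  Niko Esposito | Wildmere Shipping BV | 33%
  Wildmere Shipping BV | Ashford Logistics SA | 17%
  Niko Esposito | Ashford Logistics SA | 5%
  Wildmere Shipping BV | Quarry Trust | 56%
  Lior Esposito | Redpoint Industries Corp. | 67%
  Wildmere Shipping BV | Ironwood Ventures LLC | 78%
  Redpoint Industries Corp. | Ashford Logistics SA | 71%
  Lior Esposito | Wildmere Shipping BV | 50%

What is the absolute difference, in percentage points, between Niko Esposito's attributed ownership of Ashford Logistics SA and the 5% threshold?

By parent–child attribution (R1), Niko Esposito is treated as also owning Lior Esposito's interest in Wildmere Shipping BV, giving 33% + 50% = 83%.
By parent–child attribution (R1), Niko Esposito is treated as owning Lior Esposito's 67% interest in Redpoint Industries Corp.
Chain via Wildmere Shipping BV (R3): 83% × 17% = 14.11% of Ashford Logistics SA.
Direct interest in Ashford Logistics SA: 5%.
Chain via Redpoint Industries Corp. (R3): 67% × 71% = 47.57% of Ashford Logistics SA.
Aggregating (R2): 14.11% + 5% + 47.57% = 66.68%.
66.68% exceeds the 5% threshold by 61.68 percentage points.

61.68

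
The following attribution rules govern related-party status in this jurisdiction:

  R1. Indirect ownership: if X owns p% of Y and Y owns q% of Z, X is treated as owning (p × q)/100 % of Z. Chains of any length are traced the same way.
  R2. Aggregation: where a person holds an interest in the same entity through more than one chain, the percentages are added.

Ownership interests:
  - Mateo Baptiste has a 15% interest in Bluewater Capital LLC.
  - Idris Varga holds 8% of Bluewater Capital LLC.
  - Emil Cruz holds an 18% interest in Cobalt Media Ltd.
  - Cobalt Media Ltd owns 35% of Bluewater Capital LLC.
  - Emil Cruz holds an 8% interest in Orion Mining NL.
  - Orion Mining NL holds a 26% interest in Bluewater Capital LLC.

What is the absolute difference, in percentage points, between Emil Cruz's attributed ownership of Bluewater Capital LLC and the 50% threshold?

41.62

Chain via Cobalt Media Ltd (R1): 18% × 35% = 6.3% of Bluewater Capital LLC.
Chain via Orion Mining NL (R1): 8% × 26% = 2.08% of Bluewater Capital LLC.
Aggregating (R2): 6.3% + 2.08% = 8.38%.
8.38% falls short of the 50% threshold by 41.62 percentage points.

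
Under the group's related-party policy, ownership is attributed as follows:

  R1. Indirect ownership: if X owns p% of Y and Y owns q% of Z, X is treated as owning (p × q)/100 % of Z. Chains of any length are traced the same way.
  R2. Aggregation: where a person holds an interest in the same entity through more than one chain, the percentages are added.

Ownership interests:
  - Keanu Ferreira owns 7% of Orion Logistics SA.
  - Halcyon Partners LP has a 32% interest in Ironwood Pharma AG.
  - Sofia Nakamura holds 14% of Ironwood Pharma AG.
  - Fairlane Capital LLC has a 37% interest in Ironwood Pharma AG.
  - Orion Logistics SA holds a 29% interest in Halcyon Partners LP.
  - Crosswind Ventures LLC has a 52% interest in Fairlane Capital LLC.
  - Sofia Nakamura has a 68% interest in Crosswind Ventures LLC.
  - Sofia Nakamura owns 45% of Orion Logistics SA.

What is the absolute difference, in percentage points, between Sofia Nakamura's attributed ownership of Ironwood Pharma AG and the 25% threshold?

6.2592

Chain via Crosswind Ventures LLC → Fairlane Capital LLC (R1): 68% × 52% × 37% = 13.0832% of Ironwood Pharma AG.
Chain via Orion Logistics SA → Halcyon Partners LP (R1): 45% × 29% × 32% = 4.176% of Ironwood Pharma AG.
Direct interest in Ironwood Pharma AG: 14%.
Aggregating (R2): 13.0832% + 4.176% + 14% = 31.2592%.
31.2592% exceeds the 25% threshold by 6.2592 percentage points.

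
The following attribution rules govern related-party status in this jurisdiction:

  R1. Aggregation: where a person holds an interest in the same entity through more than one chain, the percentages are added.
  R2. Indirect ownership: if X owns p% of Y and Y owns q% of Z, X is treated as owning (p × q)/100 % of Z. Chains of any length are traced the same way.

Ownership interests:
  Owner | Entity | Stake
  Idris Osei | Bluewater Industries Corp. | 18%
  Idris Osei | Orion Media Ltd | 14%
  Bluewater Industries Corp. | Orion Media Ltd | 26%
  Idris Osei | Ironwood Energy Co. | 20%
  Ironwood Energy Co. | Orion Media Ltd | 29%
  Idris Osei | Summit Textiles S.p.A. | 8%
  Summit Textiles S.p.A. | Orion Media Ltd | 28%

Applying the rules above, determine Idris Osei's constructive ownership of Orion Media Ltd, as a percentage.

26.72%

Chain via Bluewater Industries Corp. (R2): 18% × 26% = 4.68% of Orion Media Ltd.
Chain via Ironwood Energy Co. (R2): 20% × 29% = 5.8% of Orion Media Ltd.
Chain via Summit Textiles S.p.A. (R2): 8% × 28% = 2.24% of Orion Media Ltd.
Direct interest in Orion Media Ltd: 14%.
Aggregating (R1): 4.68% + 5.8% + 2.24% + 14% = 26.72%.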